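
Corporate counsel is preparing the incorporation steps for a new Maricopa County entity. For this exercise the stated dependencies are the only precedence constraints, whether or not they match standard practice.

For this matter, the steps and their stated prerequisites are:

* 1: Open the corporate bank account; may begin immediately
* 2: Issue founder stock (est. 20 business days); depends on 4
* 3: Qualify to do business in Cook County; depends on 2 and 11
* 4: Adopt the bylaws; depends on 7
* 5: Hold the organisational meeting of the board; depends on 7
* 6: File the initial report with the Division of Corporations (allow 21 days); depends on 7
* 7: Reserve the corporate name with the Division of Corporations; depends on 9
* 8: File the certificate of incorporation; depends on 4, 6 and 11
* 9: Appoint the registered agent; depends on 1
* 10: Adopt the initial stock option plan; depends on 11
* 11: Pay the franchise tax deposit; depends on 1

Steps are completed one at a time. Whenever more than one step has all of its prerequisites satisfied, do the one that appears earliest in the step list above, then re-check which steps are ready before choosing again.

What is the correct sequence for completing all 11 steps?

1, 9, 7, 4, 2, 5, 6, 11, 3, 8, 10

1 is the only step with nothing outstanding, so it goes first.
9 and 11 are both available; 9 is listed earlier → 9.
7 and 11 are both available; 7 is listed earlier → 7.
4, 5 and 6 now also ready, so the ready set is {4, 5, 6, 11}; 4 is listed earlier → 4.
Now 2, 5, 6 and 11 have their prerequisites met. 2 is listed earlier, so 2 next.
Ready: 5, 6 and 11. 5 is listed earlier → 5.
6 and 11 are both available; 6 is listed earlier → 6.
11 needed 1, now all done → 11.
Ready: 3, 8 and 10. 3 is listed earlier → 3.
Ready: 8 and 10. 8 is listed earlier → 8.
10 needed 11, now all done → 10.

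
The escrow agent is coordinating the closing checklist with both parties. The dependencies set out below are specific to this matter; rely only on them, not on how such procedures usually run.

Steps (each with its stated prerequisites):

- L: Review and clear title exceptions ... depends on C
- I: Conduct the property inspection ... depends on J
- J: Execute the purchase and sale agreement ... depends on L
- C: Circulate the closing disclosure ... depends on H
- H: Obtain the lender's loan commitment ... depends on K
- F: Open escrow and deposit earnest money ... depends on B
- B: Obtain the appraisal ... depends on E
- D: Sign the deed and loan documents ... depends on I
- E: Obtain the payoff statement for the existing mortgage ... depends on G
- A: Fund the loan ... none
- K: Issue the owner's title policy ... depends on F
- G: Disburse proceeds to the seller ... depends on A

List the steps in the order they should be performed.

A, G, E, B, F, K, H, C, L, J, I, D

A is the only step with nothing outstanding, so it goes first.
Next only G has its prerequisites met → G.
E needed G, now all done → E.
B is the only step now ready → B.
F is the only step now ready → F.
K needed F, now all done → K.
H is the only step now ready → H.
C is the only step now ready → C.
Next only L has its prerequisites met → L.
Next only J has its prerequisites met → J.
I needed J, now all done → I.
Next only D has its prerequisites met → D.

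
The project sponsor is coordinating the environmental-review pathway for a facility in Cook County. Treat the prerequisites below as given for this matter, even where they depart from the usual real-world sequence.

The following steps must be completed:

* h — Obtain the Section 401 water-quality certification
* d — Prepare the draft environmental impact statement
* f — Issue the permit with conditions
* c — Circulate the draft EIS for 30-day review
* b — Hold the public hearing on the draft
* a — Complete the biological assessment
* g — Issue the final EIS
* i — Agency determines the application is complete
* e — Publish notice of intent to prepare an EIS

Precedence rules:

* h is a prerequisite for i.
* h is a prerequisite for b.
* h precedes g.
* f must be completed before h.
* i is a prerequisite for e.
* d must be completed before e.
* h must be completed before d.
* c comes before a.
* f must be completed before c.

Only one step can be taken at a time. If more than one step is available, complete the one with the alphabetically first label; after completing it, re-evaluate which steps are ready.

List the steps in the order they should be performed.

f c a h b d g i e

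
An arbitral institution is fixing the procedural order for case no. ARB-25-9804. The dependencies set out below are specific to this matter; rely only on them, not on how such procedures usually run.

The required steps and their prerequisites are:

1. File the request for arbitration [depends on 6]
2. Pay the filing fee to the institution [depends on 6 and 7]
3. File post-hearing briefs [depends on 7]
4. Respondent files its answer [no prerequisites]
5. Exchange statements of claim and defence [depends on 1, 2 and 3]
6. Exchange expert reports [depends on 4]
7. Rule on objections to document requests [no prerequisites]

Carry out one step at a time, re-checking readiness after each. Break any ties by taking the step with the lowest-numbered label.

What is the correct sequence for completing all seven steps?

Nothing is required for 4 and 7. 4 has the earlier label → 4 first.
6 now also ready, so the ready set is {6, 7}; 6 has the earlier label → 6.
1 and 7 are both available; 1 has the earlier label → 1.
Next only 7 has its prerequisites met → 7.
2 and 3 are both available; 2 has the earlier label → 2.
3 needed 7, now all done → 3.
That leaves 5 as the only ready step → 5.

4, 6, 1, 7, 2, 3, 5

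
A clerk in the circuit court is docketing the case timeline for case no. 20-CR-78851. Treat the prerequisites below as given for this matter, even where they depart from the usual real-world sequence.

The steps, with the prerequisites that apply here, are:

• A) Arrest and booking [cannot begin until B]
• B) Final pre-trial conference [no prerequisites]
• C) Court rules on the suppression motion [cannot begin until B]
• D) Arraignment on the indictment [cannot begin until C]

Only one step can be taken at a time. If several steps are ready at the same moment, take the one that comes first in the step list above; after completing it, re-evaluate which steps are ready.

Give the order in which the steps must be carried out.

B, A, C, D

B has no prerequisites → B first.
A and C are both available; A is listed earlier → A.
C needed B, now all done → C.
Next only D has its prerequisites met → D.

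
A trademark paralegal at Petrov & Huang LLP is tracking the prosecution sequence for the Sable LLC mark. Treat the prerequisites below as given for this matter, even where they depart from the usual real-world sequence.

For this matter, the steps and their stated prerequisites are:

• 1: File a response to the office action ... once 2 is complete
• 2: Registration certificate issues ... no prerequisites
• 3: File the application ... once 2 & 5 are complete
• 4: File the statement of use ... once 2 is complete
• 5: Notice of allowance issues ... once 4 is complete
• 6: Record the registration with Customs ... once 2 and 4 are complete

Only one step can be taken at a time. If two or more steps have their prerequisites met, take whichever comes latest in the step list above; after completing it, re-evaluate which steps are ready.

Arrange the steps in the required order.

Only 2 has no prerequisites, so it is first.
4 and 1 are both available; 4 is listed later → 4.
Ready: 6, 5 and 1. 6 is listed later → 6.
Now 5 and 1 have their prerequisites met. 5 is listed later, so 5 next.
3 now also ready, so the ready set is {3, 1}; 3 is listed later → 3.
1 is the only step now ready → 1.

2 → 4 → 6 → 5 → 3 → 1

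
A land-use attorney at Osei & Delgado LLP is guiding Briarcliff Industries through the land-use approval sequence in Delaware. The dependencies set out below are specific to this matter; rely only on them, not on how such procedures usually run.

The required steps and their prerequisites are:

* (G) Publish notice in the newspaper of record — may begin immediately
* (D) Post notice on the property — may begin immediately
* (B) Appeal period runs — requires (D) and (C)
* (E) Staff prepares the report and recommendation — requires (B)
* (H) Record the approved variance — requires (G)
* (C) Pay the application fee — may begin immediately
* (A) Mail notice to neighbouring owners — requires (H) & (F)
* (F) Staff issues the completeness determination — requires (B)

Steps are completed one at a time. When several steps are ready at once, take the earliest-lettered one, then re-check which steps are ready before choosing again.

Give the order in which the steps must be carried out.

(C), (D) and (G) have no prerequisites; (C) has the earlier label, so (C) is first.
Now (D) and (G) have their prerequisites met. (D) has the earlier label, so (D) next.
Now (B) and (G) have their prerequisites met. (B) has the earlier label, so (B) next.
(E) and (F) now also ready, so the ready set is {(E), (F), (G)}; (E) has the earlier label → (E).
(F) and (G) are both available; (F) has the earlier label → (F).
Next only (G) has its prerequisites met → (G).
(H) is the only step now ready → (H).
That leaves (A) as the only ready step → (A).

(C) (D) (B) (E) (F) (G) (H) (A)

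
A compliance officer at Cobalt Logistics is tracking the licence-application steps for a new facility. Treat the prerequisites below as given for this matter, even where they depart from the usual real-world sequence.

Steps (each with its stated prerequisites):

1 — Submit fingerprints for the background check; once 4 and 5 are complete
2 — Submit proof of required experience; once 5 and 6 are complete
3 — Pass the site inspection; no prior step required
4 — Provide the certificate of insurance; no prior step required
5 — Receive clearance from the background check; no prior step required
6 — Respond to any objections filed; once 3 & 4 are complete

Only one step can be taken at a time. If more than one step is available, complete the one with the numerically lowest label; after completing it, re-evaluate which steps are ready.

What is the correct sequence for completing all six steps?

3, 4, 5, 1, 6, 2

3, 4 and 5 have no prerequisites; 3 has the earlier label, so 3 is first.
Now 4 and 5 have their prerequisites met. 4 has the earlier label, so 4 next.
Now 5 and 6 have their prerequisites met. 5 has the earlier label, so 5 next.
1 and 6 are both available; 1 has the earlier label → 1.
Next only 6 has its prerequisites met → 6.
That leaves 2 as the only ready step → 2.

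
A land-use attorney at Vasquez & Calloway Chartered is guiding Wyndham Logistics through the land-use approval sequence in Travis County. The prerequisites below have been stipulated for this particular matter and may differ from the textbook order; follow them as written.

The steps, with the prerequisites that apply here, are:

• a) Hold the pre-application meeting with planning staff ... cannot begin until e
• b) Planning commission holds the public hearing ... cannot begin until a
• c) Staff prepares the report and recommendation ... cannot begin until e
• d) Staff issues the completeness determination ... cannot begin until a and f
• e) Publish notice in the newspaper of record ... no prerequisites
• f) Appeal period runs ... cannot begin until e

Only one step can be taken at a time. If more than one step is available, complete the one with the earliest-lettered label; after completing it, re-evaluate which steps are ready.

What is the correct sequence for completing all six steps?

e, a, b, c, f, d

Only e has no prerequisites, so it is first.
Ready: a, c and f. a has the earlier label → a.
b now also ready, so the ready set is {b, c, f}; b has the earlier label → b.
c and f are both available; c has the earlier label → c.
That leaves f as the only ready step → f.
d needed a and f, now all done → d.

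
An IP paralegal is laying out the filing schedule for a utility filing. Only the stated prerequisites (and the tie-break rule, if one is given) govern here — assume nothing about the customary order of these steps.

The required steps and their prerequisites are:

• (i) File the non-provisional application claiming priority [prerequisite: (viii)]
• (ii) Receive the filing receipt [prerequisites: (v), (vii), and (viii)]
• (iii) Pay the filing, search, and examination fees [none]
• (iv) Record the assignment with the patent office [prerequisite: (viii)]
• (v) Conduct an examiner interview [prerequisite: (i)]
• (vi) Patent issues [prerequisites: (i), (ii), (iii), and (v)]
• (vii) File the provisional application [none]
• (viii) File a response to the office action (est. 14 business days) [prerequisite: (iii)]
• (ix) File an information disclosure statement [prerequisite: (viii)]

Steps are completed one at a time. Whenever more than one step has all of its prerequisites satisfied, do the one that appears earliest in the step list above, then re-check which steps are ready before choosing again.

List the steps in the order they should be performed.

(iii) → (vii) → (viii) → (i) → (iv) → (v) → (ii) → (vi) → (ix)

(iii) and (vii) have no prerequisites; (iii) is listed earlier, so (iii) is first.
(viii) now also ready, so the ready set is {(vii), (viii)}; (vii) is listed earlier → (vii).
That leaves (viii) as the only ready step → (viii).
(i), (iv) and (ix) are all available; (i) is listed earlier → (i).
Ready: (iv), (v) and (ix). (iv) is listed earlier → (iv).
Ready: (v) and (ix). (v) is listed earlier → (v).
(ii) now also ready, so the ready set is {(ii), (ix)}; (ii) is listed earlier → (ii).
(vi) now also ready, so the ready set is {(vi), (ix)}; (vi) is listed earlier → (vi).
Next only (ix) has its prerequisites met → (ix).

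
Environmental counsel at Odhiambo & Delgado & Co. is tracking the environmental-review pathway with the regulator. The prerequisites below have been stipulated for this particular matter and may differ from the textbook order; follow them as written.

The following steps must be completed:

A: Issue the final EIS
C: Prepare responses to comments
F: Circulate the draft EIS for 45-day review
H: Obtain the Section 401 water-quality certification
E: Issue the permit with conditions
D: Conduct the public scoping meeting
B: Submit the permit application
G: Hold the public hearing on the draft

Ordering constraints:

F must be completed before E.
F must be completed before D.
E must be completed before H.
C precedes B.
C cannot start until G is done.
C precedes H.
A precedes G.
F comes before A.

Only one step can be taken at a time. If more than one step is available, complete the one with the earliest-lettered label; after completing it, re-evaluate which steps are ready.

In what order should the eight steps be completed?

F A D E G C B H

Only F has no prerequisites, so it is first.
Ready: A, D and E. A has the earlier label → A.
G now also ready, so the ready set is {D, E, G}; D has the earlier label → D.
E and G are both available; E has the earlier label → E.
Next only G has its prerequisites met → G.
C needed G, now all done → C.
Ready: B and H. B has the earlier label → B.
Next only H has its prerequisites met → H.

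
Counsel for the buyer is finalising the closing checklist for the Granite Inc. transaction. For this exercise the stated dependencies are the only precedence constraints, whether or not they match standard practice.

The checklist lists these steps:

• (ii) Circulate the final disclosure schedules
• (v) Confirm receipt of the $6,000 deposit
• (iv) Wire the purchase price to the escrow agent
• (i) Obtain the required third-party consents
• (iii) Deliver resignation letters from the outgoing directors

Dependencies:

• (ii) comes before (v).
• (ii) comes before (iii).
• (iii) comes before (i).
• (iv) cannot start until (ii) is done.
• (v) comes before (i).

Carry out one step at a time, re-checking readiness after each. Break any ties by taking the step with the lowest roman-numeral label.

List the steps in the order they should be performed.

(ii), (iii), (iv), (v), (i)

(ii) has no prerequisites → (ii) first.
Ready: (iii), (iv) and (v). (iii) has the earlier label → (iii).
Ready: (iv) and (v). (iv) has the earlier label → (iv).
(v) is the only step now ready → (v).
That leaves (i) as the only ready step → (i).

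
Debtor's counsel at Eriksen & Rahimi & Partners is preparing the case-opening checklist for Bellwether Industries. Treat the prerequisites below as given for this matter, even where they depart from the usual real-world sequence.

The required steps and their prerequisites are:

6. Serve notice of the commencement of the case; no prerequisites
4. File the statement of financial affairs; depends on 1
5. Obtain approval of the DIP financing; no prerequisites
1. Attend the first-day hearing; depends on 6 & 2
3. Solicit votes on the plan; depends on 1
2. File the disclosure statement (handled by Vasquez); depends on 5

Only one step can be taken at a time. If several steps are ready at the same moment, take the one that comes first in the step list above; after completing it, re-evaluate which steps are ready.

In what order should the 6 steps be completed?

6 5 2 1 4 3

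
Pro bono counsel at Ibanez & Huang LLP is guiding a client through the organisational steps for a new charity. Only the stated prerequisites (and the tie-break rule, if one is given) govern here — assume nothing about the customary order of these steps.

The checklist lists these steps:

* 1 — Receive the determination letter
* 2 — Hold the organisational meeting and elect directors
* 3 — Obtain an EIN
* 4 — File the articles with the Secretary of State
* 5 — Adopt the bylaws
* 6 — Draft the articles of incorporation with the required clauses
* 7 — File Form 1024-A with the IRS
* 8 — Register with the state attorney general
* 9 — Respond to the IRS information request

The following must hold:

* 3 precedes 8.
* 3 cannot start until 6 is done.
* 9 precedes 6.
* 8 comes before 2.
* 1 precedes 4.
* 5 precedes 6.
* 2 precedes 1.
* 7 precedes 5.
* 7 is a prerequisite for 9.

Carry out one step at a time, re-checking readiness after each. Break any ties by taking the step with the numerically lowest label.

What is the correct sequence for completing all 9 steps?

7, 5, 9, 6, 3, 8, 2, 1, 4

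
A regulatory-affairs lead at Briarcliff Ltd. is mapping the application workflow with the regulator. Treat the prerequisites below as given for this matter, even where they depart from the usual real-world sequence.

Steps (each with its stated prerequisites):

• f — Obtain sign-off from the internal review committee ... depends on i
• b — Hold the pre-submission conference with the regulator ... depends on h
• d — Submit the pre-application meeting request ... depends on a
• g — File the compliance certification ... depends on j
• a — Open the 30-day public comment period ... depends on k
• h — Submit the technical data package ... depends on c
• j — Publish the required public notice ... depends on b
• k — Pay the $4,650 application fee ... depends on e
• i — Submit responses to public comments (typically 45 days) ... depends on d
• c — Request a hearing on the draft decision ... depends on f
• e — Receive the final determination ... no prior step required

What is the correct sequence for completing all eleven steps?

e, k, a, d, i, f, c, h, b, j, g

e is the only step with nothing outstanding, so it goes first.
k needed e, now all done → k.
That leaves a as the only ready step → a.
d is the only step now ready → d.
i is the only step now ready → i.
That leaves f as the only ready step → f.
c is the only step now ready → c.
That leaves h as the only ready step → h.
b needed h, now all done → b.
j needed b, now all done → j.
Next only g has its prerequisites met → g.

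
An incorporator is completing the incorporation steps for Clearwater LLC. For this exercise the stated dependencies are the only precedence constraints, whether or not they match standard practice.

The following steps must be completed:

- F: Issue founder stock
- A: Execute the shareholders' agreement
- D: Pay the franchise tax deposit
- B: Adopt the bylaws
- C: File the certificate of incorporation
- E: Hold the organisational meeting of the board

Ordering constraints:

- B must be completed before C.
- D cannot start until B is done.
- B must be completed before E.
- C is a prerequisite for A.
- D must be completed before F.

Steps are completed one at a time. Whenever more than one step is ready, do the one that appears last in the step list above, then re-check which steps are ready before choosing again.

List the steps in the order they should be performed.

Only B has no prerequisites, so it is first.
Ready: E, C and D. E is listed later → E.
C and D are both available; C is listed later → C.
Now D and A have their prerequisites met. D is listed later, so D next.
Ready: A and F. A is listed later → A.
That leaves F as the only ready step → F.

B → E → C → D → A → F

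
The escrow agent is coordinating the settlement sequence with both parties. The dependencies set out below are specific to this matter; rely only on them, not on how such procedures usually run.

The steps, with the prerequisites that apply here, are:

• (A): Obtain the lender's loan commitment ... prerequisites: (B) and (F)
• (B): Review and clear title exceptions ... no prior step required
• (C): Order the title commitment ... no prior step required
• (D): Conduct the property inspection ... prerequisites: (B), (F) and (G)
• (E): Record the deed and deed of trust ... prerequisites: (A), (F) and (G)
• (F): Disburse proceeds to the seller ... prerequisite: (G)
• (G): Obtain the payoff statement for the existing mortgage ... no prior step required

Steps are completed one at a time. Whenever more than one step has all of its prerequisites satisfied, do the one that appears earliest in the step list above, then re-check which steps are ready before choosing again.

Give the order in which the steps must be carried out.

(B) → (C) → (G) → (F) → (A) → (D) → (E)

Nothing is required for (B), (C) and (G). (B) is listed earlier → (B) first.
Now (C) and (G) have their prerequisites met. (C) is listed earlier, so (C) next.
(G) is the only step now ready → (G).
(F) needed (G), now all done → (F).
Ready: (A) and (D). (A) is listed earlier → (A).
Ready: (D) and (E). (D) is listed earlier → (D).
(E) is the only step now ready → (E).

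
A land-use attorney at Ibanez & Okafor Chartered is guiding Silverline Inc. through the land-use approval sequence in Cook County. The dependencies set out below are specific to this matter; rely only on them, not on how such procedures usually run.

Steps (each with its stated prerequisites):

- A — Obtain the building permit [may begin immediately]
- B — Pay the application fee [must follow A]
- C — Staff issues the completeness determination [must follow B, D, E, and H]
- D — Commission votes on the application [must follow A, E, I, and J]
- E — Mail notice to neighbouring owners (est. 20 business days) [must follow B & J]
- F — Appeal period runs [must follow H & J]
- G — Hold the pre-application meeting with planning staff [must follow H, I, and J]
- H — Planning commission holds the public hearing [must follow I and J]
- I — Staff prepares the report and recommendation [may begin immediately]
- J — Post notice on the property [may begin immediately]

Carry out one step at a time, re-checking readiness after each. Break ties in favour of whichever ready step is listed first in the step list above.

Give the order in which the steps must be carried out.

A, B, I, J, E, D, H, C, F, G

A, I and J have no prerequisites; A is listed earlier, so A is first.
B now also ready, so the ready set is {B, I, J}; B is listed earlier → B.
I and J are both available; I is listed earlier → I.
That leaves J as the only ready step → J.
E and H are both available; E is listed earlier → E.
Now D and H have their prerequisites met. D is listed earlier, so D next.
H needed I and J, now all done → H.
C, F and G are all available; C is listed earlier → C.
F and G are both available; F is listed earlier → F.
G is the only step now ready → G.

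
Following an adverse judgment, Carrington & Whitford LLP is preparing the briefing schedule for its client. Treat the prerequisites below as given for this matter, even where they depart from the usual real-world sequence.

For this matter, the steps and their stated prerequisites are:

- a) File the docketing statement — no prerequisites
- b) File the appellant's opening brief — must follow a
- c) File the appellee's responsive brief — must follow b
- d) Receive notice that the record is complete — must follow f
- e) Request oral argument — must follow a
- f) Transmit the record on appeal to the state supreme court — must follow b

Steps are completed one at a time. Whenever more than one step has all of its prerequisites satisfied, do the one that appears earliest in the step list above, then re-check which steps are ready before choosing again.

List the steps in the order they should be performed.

Only a has no prerequisites, so it is first.
Now b and e have their prerequisites met. b is listed earlier, so b next.
c and f now also ready, so the ready set is {c, e, f}; c is listed earlier → c.
Now e and f have their prerequisites met. e is listed earlier, so e next.
f needed b, now all done → f.
Next only d has its prerequisites met → d.

a, b, c, e, f, d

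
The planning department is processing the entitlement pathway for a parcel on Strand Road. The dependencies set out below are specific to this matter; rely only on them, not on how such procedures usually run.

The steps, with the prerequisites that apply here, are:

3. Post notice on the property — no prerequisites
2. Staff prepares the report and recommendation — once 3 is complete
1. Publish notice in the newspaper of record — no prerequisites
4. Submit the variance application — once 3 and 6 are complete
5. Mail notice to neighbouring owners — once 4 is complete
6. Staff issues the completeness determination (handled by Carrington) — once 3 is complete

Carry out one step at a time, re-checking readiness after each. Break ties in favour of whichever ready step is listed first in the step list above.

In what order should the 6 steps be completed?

Nothing is required for 3 and 1. 3 is listed earlier → 3 first.
2 and 6 now also ready, so the ready set is {2, 1, 6}; 2 is listed earlier → 2.
Now 1 and 6 have their prerequisites met. 1 is listed earlier, so 1 next.
That leaves 6 as the only ready step → 6.
Next only 4 has its prerequisites met → 4.
5 needed 4, now all done → 5.

3 → 2 → 1 → 6 → 4 → 5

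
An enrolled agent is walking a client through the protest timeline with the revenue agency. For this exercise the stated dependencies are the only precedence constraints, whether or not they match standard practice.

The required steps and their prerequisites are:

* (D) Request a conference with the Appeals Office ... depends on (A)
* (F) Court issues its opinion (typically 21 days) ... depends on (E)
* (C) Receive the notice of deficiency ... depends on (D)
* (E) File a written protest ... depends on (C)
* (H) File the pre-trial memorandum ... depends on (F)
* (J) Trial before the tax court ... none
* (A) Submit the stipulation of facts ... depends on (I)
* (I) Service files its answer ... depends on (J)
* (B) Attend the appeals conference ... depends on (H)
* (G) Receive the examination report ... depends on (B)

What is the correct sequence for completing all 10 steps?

(J), (I), (A), (D), (C), (E), (F), (H), (B), (G)

Only (J) has no prerequisites, so it is first.
That leaves (I) as the only ready step → (I).
(A) needed (I), now all done → (A).
Next only (D) has its prerequisites met → (D).
That leaves (C) as the only ready step → (C).
Next only (E) has its prerequisites met → (E).
That leaves (F) as the only ready step → (F).
(H) needed (F), now all done → (H).
(B) needed (H), now all done → (B).
(G) needed (B), now all done → (G).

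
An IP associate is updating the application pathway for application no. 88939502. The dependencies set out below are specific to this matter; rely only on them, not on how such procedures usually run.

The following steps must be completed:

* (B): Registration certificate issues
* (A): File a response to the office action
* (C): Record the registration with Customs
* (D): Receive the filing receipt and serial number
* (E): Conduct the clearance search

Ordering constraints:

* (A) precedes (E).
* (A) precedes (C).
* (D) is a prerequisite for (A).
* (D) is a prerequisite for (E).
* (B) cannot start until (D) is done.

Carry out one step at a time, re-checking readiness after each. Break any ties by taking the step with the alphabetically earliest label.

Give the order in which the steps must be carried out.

(D) (A) (B) (C) (E)

(D) is the only step with nothing outstanding, so it goes first.
(A) and (B) are both available; (A) has the earlier label → (A).
(C) and (E) now also ready, so the ready set is {(B), (C), (E)}; (B) has the earlier label → (B).
Now (C) and (E) have their prerequisites met. (C) has the earlier label, so (C) next.
That leaves (E) as the only ready step → (E).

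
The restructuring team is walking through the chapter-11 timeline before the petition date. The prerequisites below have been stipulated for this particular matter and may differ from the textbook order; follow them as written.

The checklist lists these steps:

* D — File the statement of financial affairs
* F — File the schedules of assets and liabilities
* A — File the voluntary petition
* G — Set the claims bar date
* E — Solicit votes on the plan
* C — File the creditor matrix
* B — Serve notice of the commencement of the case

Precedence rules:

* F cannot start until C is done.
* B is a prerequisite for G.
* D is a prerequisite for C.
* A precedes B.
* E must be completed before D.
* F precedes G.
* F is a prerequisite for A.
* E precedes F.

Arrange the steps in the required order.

E D C F A B G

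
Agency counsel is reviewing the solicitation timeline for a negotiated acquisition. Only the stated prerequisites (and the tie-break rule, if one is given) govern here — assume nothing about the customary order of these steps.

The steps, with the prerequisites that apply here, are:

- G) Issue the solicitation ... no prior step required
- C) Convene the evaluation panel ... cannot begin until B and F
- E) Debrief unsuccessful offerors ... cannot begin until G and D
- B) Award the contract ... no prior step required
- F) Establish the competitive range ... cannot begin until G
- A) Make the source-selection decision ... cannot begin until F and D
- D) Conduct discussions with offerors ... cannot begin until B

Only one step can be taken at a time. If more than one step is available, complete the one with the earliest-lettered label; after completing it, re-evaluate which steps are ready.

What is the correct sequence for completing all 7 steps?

B → D → G → E → F → A → C

B and G have no prerequisites; B has the earlier label, so B is first.
D now also ready, so the ready set is {D, G}; D has the earlier label → D.
G is the only step now ready → G.
Ready: E and F. E has the earlier label → E.
F is the only step now ready → F.
Now A and C have their prerequisites met. A has the earlier label, so A next.
C is the only step now ready → C.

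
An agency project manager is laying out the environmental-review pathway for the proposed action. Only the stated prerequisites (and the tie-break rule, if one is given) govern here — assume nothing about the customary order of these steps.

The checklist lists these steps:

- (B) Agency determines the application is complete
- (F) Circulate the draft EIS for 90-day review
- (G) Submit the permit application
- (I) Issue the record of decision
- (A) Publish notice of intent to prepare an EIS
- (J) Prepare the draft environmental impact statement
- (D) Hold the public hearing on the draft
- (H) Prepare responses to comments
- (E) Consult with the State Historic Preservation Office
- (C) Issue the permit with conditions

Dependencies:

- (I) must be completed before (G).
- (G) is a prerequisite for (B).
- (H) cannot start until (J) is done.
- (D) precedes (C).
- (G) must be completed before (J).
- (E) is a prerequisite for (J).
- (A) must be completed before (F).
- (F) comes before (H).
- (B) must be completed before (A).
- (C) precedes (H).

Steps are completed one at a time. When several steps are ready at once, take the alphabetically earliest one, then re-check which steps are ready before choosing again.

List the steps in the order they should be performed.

(D) (C) (E) (I) (G) (B) (A) (F) (J) (H)

Nothing is required for (D), (E) and (I). (D) has the earlier label → (D) first.
(C) now also ready, so the ready set is {(C), (E), (I)}; (C) has the earlier label → (C).
Ready: (E) and (I). (E) has the earlier label → (E).
(I) is the only step now ready → (I).
(G) is the only step now ready → (G).
(B) and (J) are both available; (B) has the earlier label → (B).
Now (A) and (J) have their prerequisites met. (A) has the earlier label, so (A) next.
Ready: (F) and (J). (F) has the earlier label → (F).
(J) is the only step now ready → (J).
That leaves (H) as the only ready step → (H).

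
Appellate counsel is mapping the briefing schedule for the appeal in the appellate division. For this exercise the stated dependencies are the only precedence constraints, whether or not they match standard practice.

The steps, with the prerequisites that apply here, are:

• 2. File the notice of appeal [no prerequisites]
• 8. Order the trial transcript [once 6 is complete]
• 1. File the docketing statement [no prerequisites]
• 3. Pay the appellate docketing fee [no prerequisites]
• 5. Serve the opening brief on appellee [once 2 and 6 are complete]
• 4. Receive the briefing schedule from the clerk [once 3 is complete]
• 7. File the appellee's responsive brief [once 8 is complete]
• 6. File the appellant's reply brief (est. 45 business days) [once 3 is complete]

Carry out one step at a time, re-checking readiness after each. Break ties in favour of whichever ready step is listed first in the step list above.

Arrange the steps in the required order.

2, 1, 3, 4, 6, 8, 5, 7

2, 1 and 3 have no prerequisites; 2 is listed earlier, so 2 is first.
Now 1 and 3 have their prerequisites met. 1 is listed earlier, so 1 next.
3 is the only step now ready → 3.
4 and 6 are both available; 4 is listed earlier → 4.
6 needed 3, now all done → 6.
Ready: 8 and 5. 8 is listed earlier → 8.
5 and 7 are both available; 5 is listed earlier → 5.
That leaves 7 as the only ready step → 7.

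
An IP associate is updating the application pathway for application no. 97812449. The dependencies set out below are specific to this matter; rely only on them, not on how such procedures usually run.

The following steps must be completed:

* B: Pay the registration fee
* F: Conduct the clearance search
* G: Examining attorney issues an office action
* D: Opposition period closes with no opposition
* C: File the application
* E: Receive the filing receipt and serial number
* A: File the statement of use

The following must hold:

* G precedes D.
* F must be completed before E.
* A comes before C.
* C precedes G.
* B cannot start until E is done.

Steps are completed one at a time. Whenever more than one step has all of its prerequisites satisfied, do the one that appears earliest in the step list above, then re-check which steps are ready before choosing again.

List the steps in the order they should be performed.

F and A have no prerequisites; F is listed earlier, so F is first.
E now also ready, so the ready set is {E, A}; E is listed earlier → E.
B now also ready, so the ready set is {B, A}; B is listed earlier → B.
A is the only step now ready → A.
Next only C has its prerequisites met → C.
G needed C, now all done → G.
D needed G, now all done → D.

F, E, B, A, C, G, D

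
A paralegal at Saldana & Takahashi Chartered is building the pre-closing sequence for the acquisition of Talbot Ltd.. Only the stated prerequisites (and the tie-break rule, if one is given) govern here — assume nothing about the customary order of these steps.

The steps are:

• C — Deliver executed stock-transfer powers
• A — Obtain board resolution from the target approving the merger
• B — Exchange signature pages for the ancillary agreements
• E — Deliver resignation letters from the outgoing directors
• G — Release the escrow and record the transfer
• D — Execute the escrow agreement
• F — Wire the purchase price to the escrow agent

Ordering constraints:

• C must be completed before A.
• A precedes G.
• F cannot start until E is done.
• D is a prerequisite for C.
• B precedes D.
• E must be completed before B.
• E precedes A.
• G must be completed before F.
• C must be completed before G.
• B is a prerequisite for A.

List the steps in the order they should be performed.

E, B, D, C, A, G, F

E has no prerequisites → E first.
B needed E, now all done → B.
D needed B, now all done → D.
C is the only step now ready → C.
Next only A has its prerequisites met → A.
Next only G has its prerequisites met → G.
F is the only step now ready → F.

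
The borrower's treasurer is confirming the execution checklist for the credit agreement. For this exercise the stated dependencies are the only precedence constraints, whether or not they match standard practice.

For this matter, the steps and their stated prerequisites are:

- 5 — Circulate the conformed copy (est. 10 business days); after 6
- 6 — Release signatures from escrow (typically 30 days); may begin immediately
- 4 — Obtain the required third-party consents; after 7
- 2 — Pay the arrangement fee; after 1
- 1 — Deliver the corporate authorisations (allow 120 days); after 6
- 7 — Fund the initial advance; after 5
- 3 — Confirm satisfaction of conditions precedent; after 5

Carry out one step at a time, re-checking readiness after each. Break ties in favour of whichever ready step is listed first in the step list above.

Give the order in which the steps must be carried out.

6 → 5 → 1 → 2 → 7 → 4 → 3

6 has no prerequisites → 6 first.
5 and 1 are both available; 5 is listed earlier → 5.
1, 7 and 3 are all available; 1 is listed earlier → 1.
2, 7 and 3 are all available; 2 is listed earlier → 2.
7 and 3 are both available; 7 is listed earlier → 7.
4 and 3 are both available; 4 is listed earlier → 4.
3 needed 5, now all done → 3.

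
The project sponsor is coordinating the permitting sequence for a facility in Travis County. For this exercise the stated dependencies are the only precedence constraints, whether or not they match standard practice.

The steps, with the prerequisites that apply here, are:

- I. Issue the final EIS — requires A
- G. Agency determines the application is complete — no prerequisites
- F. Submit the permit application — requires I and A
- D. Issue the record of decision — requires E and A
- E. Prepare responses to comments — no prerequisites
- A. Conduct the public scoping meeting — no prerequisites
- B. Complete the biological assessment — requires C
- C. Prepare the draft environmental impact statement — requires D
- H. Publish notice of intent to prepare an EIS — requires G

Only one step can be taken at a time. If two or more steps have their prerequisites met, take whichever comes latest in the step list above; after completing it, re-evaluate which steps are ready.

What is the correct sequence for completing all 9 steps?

A, E, D, C, B, G, H, I, F

A, E and G have no prerequisites; A is listed later, so A is first.
Now E, G and I have their prerequisites met. E is listed later, so E next.
D now also ready, so the ready set is {D, G, I}; D is listed later → D.
C now also ready, so the ready set is {C, G, I}; C is listed later → C.
Now B, G and I have their prerequisites met. B is listed later, so B next.
Now G and I have their prerequisites met. G is listed later, so G next.
H now also ready, so the ready set is {H, I}; H is listed later → H.
That leaves I as the only ready step → I.
F is the only step now ready → F.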